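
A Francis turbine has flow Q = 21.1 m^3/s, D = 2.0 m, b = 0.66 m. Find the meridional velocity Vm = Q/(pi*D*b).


Vm = 21.1 / (pi * 2.0 * 0.66) = 5.0881 m/s


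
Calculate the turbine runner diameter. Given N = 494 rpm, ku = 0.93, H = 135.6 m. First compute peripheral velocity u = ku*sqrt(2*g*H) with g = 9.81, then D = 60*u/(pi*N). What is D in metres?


u = 0.93 * sqrt(2*9.81*135.6) = 47.9692 m/s
D = 60 * 47.9692 / (pi * 494) = 1.8545 m


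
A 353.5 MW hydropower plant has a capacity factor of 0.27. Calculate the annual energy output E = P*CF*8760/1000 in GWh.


E = 353.5 * 0.27 * 8760 / 1000 = 836.0982 GWh


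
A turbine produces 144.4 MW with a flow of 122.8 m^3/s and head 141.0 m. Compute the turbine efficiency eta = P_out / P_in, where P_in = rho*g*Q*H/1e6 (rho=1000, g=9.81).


P_in = 1000 * 9.81 * 122.8 * 141.0 / 1e6 = 169.8582 MW
eta = 144.4 / 169.8582 = 0.8501


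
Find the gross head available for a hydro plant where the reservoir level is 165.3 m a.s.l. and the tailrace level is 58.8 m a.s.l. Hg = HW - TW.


Hg = 165.3 - 58.8 = 106.5000 m


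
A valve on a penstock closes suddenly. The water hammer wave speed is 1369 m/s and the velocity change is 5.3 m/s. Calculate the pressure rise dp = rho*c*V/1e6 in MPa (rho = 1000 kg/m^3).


dp = 1000 * 1369 * 5.3 / 1e6 = 7.2557 MPa


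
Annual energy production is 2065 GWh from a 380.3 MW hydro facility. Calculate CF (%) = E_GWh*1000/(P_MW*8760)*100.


CF = 2065 * 1000 / (380.3 * 8760) * 100 = 61.9854 %


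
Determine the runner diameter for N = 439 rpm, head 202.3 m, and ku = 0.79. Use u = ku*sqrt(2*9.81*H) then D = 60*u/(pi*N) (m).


u = 0.79 * sqrt(2*9.81*202.3) = 49.7708 m/s
D = 60 * 49.7708 / (pi * 439) = 2.1653 m


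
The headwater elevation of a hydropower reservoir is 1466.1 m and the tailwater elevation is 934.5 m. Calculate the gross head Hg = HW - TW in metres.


Hg = 1466.1 - 934.5 = 531.6000 m


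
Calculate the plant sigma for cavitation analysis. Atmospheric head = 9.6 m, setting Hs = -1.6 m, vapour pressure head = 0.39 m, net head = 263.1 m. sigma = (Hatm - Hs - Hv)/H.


sigma = (9.6 - (-1.6) - 0.39) / 263.1 = 0.0411


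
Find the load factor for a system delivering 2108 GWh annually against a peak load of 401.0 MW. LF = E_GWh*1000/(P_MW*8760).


LF = 2108 * 1000 / (401.0 * 8760) = 0.6001


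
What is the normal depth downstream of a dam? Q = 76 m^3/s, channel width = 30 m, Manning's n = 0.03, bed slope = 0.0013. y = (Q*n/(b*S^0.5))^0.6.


y = (76 * 0.03 / (30 * 0.0013^0.5))^0.6 = 1.5642 m


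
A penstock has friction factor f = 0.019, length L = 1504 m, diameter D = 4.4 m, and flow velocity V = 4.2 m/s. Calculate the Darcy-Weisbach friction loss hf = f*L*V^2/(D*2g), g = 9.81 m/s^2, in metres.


hf = 0.019 * 1504 * 4.2^2 / (4.4 * 2 * 9.81) = 5.8391 m


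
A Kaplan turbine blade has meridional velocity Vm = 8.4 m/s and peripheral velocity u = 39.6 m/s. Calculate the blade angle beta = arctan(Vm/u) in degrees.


beta = arctan(8.4 / 39.6) = 11.9761 degrees


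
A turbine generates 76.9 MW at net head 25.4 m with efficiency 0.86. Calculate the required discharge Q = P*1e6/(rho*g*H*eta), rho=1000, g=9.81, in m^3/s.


Q = 76.9 * 1e6 / (1000 * 9.81 * 25.4 * 0.86) = 358.8601 m^3/s


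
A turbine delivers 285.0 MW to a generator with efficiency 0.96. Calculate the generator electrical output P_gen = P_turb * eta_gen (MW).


P_gen = 285.0 * 0.96 = 273.6000 MW


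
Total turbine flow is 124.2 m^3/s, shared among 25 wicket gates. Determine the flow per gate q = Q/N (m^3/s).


q = 124.2 / 25 = 4.9680 m^3/s


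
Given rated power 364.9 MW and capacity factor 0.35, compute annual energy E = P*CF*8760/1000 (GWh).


E = 364.9 * 0.35 * 8760 / 1000 = 1118.7834 GWh


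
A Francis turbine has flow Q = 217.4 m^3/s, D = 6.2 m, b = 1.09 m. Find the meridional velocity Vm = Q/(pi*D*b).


Vm = 217.4 / (pi * 6.2 * 1.09) = 10.2398 m/s


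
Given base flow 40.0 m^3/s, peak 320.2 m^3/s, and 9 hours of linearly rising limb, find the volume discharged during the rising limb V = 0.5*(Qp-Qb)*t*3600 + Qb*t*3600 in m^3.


V = 0.5*(320.2 - 40.0)*9*3600 + 40.0*9*3600 = 5.8352e+06 m^3


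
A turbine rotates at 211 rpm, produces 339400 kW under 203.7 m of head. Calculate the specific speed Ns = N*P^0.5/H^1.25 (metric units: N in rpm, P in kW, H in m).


Ns = 211 * 339400^0.5 / 203.7^1.25 = 159.7348


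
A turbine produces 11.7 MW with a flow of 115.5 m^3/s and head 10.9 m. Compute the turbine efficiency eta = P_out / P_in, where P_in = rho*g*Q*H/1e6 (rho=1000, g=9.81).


P_in = 1000 * 9.81 * 115.5 * 10.9 / 1e6 = 12.3503 MW
eta = 11.7 / 12.3503 = 0.9473


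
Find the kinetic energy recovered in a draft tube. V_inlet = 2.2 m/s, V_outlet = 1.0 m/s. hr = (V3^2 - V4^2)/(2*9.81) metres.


hr = (2.2^2 - 1.0^2) / (2*9.81) = 0.1957 m


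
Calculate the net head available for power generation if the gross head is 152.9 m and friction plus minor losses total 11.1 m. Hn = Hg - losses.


Hn = 152.9 - 11.1 = 141.8000 m


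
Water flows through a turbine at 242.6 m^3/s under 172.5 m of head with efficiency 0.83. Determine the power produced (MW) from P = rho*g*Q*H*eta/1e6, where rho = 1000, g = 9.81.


P = 1000 * 9.81 * 242.6 * 172.5 * 0.83 / 1e6 = 340.7430 MW


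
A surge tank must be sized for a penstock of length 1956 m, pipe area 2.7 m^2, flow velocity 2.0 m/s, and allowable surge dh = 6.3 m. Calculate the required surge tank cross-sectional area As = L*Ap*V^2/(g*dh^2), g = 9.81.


As = 1956 * 2.7 * 2.0^2 / (9.81 * 6.3^2) = 54.2553 m^2


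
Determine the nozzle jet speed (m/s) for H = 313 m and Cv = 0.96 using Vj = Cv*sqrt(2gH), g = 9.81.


Vj = 0.96 * sqrt(2*9.81*313) = 75.2303 m/s


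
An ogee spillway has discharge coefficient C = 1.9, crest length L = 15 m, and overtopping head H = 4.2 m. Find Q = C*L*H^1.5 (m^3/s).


Q = 1.9 * 15 * 4.2^1.5 = 245.3120 m^3/s


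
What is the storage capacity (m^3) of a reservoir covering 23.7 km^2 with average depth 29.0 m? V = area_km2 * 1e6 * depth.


V = 23.7 * 1e6 * 29.0 = 6.8730e+08 m^3


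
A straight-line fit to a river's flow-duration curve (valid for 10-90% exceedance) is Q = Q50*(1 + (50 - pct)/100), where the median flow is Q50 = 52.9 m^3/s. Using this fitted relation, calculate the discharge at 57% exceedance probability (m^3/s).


Q = 52.9 * (1 + (50 - 57)/100) = 49.1970 m^3/s


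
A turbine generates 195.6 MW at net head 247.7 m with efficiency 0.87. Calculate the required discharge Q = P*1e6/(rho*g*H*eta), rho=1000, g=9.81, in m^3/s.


Q = 195.6 * 1e6 / (1000 * 9.81 * 247.7 * 0.87) = 92.5240 m^3/s


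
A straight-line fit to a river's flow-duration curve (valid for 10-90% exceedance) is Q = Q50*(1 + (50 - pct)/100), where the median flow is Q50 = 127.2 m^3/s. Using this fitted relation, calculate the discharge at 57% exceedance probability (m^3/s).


Q = 127.2 * (1 + (50 - 57)/100) = 118.2960 m^3/s


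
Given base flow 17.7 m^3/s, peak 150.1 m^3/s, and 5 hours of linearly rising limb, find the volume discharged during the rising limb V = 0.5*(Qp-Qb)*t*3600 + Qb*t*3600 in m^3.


V = 0.5*(150.1 - 17.7)*5*3600 + 17.7*5*3600 = 1.5102e+06 m^3


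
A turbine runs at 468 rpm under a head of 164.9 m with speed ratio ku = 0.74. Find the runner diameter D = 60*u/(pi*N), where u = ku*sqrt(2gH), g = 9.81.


u = 0.74 * sqrt(2*9.81*164.9) = 42.0912 m/s
D = 60 * 42.0912 / (pi * 468) = 1.7177 m


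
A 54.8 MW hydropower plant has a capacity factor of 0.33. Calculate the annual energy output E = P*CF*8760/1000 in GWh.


E = 54.8 * 0.33 * 8760 / 1000 = 158.4158 GWh


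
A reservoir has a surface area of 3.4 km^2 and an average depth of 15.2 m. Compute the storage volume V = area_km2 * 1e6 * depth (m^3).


V = 3.4 * 1e6 * 15.2 = 5.1680e+07 m^3


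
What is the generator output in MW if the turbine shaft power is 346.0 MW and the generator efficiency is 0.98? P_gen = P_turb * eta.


P_gen = 346.0 * 0.98 = 339.0800 MW


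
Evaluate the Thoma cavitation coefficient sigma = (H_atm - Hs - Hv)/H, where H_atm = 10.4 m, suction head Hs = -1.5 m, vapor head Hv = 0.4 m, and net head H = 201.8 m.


sigma = (10.4 - (-1.5) - 0.4) / 201.8 = 0.0570


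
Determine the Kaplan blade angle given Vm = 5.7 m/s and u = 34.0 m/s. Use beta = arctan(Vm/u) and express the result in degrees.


beta = arctan(5.7 / 34.0) = 9.5170 degrees


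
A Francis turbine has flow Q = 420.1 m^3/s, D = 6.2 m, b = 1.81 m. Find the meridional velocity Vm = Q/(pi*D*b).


Vm = 420.1 / (pi * 6.2 * 1.81) = 11.9161 m/s


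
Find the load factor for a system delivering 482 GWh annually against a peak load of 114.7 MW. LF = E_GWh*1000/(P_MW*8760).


LF = 482 * 1000 / (114.7 * 8760) = 0.4797


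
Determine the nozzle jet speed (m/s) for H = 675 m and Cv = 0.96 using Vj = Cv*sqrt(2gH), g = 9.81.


Vj = 0.96 * sqrt(2*9.81*675) = 110.4772 m/s


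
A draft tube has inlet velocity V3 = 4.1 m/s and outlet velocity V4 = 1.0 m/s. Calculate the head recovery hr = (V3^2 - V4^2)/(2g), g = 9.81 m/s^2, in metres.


hr = (4.1^2 - 1.0^2) / (2*9.81) = 0.8058 m


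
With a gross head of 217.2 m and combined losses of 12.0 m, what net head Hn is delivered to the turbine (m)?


Hn = 217.2 - 12.0 = 205.2000 m


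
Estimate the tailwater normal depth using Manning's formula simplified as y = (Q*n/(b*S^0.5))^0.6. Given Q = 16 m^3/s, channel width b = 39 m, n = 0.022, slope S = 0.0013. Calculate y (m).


y = (16 * 0.022 / (39 * 0.0013^0.5))^0.6 = 0.4356 m


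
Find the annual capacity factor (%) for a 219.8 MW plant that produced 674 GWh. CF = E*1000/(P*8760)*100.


CF = 674 * 1000 / (219.8 * 8760) * 100 = 35.0048 %


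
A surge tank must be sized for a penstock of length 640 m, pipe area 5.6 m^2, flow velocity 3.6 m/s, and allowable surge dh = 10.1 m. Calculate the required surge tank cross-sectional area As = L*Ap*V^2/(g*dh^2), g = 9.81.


As = 640 * 5.6 * 3.6^2 / (9.81 * 10.1^2) = 46.4153 m^2


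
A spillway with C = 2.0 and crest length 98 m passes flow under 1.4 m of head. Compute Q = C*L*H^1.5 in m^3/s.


Q = 2.0 * 98 * 1.4^1.5 = 324.6745 m^3/s


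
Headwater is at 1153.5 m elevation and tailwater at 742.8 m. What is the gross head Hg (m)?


Hg = 1153.5 - 742.8 = 410.7000 m


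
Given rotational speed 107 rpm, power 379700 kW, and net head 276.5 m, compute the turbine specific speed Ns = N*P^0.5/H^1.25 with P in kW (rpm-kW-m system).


Ns = 107 * 379700^0.5 / 276.5^1.25 = 58.4770


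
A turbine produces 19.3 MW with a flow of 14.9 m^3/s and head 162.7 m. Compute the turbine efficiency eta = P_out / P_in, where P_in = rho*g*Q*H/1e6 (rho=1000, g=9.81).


P_in = 1000 * 9.81 * 14.9 * 162.7 / 1e6 = 23.7817 MW
eta = 19.3 / 23.7817 = 0.8115


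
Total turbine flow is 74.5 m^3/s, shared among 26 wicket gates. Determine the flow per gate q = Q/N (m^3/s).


q = 74.5 / 26 = 2.8654 m^3/s


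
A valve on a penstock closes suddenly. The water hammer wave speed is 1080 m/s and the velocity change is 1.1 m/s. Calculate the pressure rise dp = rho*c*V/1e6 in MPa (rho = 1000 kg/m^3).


dp = 1000 * 1080 * 1.1 / 1e6 = 1.1880 MPa


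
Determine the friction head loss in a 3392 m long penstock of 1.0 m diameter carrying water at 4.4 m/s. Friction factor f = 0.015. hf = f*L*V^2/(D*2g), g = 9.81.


hf = 0.015 * 3392 * 4.4^2 / (1.0 * 2 * 9.81) = 50.2057 m


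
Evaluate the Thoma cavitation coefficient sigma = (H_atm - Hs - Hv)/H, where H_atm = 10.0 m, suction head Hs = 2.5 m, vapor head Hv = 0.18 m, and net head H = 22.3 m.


sigma = (10.0 - 2.5 - 0.18) / 22.3 = 0.3283


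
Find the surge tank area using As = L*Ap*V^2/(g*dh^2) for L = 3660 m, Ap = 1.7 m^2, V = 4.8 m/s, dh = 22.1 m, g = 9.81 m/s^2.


As = 3660 * 1.7 * 4.8^2 / (9.81 * 22.1^2) = 29.9198 m^2


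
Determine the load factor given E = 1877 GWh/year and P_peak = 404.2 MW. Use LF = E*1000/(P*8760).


LF = 1877 * 1000 / (404.2 * 8760) = 0.5301


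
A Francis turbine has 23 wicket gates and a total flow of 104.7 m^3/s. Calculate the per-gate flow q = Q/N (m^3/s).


q = 104.7 / 23 = 4.5522 m^3/s


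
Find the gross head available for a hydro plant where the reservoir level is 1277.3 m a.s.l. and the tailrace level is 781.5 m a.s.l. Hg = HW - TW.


Hg = 1277.3 - 781.5 = 495.8000 m


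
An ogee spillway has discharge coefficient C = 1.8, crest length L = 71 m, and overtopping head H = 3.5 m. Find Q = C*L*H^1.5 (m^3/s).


Q = 1.8 * 71 * 3.5^1.5 = 836.8217 m^3/s


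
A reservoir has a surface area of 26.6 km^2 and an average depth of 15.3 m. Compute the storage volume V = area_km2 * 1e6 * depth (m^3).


V = 26.6 * 1e6 * 15.3 = 4.0698e+08 m^3


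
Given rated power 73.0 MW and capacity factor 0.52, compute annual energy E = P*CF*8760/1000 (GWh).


E = 73.0 * 0.52 * 8760 / 1000 = 332.5296 GWh


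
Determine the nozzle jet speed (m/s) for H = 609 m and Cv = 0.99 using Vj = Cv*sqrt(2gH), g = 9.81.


Vj = 0.99 * sqrt(2*9.81*609) = 108.2165 m/s


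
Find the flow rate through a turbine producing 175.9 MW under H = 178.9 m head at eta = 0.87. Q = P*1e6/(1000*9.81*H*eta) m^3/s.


Q = 175.9 * 1e6 / (1000 * 9.81 * 178.9 * 0.87) = 115.2039 m^3/s


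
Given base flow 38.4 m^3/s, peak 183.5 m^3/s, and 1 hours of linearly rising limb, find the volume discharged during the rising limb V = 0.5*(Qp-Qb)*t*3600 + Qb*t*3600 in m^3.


V = 0.5*(183.5 - 38.4)*1*3600 + 38.4*1*3600 = 399420.0000 m^3


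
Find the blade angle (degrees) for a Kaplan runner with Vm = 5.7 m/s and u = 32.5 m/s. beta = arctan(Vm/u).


beta = arctan(5.7 / 32.5) = 9.9476 degrees


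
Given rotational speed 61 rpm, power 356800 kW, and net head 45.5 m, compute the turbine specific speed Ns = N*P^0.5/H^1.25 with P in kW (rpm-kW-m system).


Ns = 61 * 356800^0.5 / 45.5^1.25 = 308.3387


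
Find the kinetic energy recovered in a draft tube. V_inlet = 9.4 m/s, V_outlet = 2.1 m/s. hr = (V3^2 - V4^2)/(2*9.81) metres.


hr = (9.4^2 - 2.1^2) / (2*9.81) = 4.2788 m


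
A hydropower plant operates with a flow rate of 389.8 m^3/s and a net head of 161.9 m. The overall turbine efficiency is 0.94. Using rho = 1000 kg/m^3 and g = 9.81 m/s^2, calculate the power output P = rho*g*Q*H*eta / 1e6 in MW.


P = 1000 * 9.81 * 389.8 * 161.9 * 0.94 / 1e6 = 581.9498 MW


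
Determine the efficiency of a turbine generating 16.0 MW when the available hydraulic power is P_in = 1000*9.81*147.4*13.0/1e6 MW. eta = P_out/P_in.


P_in = 1000 * 9.81 * 147.4 * 13.0 / 1e6 = 18.7979 MW
eta = 16.0 / 18.7979 = 0.8512


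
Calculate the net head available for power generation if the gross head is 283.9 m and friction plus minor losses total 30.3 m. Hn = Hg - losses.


Hn = 283.9 - 30.3 = 253.6000 m


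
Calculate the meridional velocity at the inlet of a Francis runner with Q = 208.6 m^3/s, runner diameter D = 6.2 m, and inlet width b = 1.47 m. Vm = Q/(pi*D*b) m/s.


Vm = 208.6 / (pi * 6.2 * 1.47) = 7.2854 m/s


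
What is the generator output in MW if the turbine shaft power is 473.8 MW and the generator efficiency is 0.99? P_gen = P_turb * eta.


P_gen = 473.8 * 0.99 = 469.0620 MW


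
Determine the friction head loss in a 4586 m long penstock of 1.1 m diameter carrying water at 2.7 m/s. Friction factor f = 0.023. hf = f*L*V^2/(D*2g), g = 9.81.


hf = 0.023 * 4586 * 2.7^2 / (1.1 * 2 * 9.81) = 35.6285 m


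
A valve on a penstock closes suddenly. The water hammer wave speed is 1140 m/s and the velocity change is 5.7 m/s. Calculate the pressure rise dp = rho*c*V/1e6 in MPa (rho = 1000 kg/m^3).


dp = 1000 * 1140 * 5.7 / 1e6 = 6.4980 MPa


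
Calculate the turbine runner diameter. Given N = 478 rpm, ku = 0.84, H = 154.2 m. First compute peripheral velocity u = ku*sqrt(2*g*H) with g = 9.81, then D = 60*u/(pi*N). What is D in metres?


u = 0.84 * sqrt(2*9.81*154.2) = 46.2031 m/s
D = 60 * 46.2031 / (pi * 478) = 1.8461 m


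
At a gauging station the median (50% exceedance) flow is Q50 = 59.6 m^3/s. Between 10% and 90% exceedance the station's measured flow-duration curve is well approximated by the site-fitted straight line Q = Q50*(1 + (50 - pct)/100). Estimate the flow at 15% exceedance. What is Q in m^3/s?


Q = 59.6 * (1 + (50 - 15)/100) = 80.4600 m^3/s


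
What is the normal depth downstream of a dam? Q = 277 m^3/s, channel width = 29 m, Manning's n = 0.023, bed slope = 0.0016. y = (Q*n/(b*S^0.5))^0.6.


y = (277 * 0.023 / (29 * 0.0016^0.5))^0.6 = 2.7788 m


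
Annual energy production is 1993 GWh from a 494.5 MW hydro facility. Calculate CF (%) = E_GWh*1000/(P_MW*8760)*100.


CF = 1993 * 1000 / (494.5 * 8760) * 100 = 46.0084 %


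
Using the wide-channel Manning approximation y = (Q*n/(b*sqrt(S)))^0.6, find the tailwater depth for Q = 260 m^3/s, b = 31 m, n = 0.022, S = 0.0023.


y = (260 * 0.022 / (31 * 0.0023^0.5))^0.6 = 2.2444 m


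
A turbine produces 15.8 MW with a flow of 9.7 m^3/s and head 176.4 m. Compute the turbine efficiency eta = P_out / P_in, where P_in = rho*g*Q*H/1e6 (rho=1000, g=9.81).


P_in = 1000 * 9.81 * 9.7 * 176.4 / 1e6 = 16.7857 MW
eta = 15.8 / 16.7857 = 0.9413


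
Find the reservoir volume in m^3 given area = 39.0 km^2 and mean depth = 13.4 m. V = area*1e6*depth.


V = 39.0 * 1e6 * 13.4 = 5.2260e+08 m^3


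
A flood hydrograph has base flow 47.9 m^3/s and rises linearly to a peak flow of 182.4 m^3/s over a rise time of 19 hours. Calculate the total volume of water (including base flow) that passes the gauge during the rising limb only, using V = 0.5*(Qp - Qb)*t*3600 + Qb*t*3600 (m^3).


V = 0.5*(182.4 - 47.9)*19*3600 + 47.9*19*3600 = 7.8763e+06 m^3


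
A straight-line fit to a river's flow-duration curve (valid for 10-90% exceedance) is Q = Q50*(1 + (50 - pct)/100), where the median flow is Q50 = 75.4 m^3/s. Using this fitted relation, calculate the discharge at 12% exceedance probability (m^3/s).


Q = 75.4 * (1 + (50 - 12)/100) = 104.0520 m^3/s


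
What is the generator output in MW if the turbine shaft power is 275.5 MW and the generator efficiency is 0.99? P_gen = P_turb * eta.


P_gen = 275.5 * 0.99 = 272.7450 MW


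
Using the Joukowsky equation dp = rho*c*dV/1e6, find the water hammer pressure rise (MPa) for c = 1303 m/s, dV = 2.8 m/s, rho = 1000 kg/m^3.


dp = 1000 * 1303 * 2.8 / 1e6 = 3.6484 MPa


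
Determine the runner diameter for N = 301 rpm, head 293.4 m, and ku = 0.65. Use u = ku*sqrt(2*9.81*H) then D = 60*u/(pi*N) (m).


u = 0.65 * sqrt(2*9.81*293.4) = 49.3166 m/s
D = 60 * 49.3166 / (pi * 301) = 3.1292 m


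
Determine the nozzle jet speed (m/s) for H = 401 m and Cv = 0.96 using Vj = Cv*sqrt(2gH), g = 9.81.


Vj = 0.96 * sqrt(2*9.81*401) = 85.1516 m/s


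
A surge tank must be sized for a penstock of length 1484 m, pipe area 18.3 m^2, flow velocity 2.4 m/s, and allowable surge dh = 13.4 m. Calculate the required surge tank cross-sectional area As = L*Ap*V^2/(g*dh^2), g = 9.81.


As = 1484 * 18.3 * 2.4^2 / (9.81 * 13.4^2) = 88.8033 m^2


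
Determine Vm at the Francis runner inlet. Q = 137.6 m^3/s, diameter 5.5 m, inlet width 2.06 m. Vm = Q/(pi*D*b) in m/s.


Vm = 137.6 / (pi * 5.5 * 2.06) = 3.8658 m/s


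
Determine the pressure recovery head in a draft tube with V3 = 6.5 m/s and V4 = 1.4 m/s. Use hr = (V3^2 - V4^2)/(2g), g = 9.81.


hr = (6.5^2 - 1.4^2) / (2*9.81) = 2.0535 m


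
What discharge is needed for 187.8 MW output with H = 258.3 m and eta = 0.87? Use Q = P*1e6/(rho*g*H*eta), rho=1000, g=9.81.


Q = 187.8 * 1e6 / (1000 * 9.81 * 258.3 * 0.87) = 85.1889 m^3/s


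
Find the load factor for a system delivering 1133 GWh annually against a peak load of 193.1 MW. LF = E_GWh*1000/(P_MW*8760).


LF = 1133 * 1000 / (193.1 * 8760) = 0.6698


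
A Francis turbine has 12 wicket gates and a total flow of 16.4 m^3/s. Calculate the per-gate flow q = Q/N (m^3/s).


q = 16.4 / 12 = 1.3667 m^3/s


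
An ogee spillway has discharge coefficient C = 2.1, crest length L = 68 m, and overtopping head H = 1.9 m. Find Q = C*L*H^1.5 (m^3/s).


Q = 2.1 * 68 * 1.9^1.5 = 373.9888 m^3/s


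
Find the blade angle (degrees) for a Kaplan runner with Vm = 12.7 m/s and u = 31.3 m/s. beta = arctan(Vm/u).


beta = arctan(12.7 / 31.3) = 22.0849 degrees


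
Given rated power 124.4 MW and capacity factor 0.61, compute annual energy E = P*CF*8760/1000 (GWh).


E = 124.4 * 0.61 * 8760 / 1000 = 664.7438 GWh


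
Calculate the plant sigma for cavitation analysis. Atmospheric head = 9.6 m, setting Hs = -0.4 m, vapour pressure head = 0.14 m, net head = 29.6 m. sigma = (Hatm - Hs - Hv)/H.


sigma = (9.6 - (-0.4) - 0.14) / 29.6 = 0.3331


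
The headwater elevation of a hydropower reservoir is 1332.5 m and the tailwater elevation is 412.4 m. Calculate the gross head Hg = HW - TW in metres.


Hg = 1332.5 - 412.4 = 920.1000 m


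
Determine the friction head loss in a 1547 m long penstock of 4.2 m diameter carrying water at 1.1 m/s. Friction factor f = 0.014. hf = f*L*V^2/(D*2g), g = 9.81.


hf = 0.014 * 1547 * 1.1^2 / (4.2 * 2 * 9.81) = 0.3180 m


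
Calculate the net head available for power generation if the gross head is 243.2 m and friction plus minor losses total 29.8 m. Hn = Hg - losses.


Hn = 243.2 - 29.8 = 213.4000 m


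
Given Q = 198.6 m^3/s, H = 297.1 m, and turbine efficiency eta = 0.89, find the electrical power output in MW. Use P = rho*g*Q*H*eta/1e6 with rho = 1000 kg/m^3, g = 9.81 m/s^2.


P = 1000 * 9.81 * 198.6 * 297.1 * 0.89 / 1e6 = 515.1585 MW


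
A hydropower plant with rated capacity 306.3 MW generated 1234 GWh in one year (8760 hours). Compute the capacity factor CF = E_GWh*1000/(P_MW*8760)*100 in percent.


CF = 1234 * 1000 / (306.3 * 8760) * 100 = 45.9901 %


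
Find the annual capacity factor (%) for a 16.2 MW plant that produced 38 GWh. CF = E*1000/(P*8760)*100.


CF = 38 * 1000 / (16.2 * 8760) * 100 = 26.7772 %


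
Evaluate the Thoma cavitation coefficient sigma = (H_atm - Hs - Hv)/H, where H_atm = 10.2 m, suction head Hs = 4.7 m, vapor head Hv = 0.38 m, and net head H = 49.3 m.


sigma = (10.2 - 4.7 - 0.38) / 49.3 = 0.1039


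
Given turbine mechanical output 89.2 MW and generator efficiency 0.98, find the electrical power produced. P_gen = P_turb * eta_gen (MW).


P_gen = 89.2 * 0.98 = 87.4160 MW


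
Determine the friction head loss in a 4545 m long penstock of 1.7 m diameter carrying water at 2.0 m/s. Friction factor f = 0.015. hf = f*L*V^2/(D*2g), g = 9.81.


hf = 0.015 * 4545 * 2.0^2 / (1.7 * 2 * 9.81) = 8.1759 m


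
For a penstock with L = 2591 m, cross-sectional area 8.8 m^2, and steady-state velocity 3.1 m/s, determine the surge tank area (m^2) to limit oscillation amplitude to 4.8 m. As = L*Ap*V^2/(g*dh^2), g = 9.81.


As = 2591 * 8.8 * 3.1^2 / (9.81 * 4.8^2) = 969.4424 m^2


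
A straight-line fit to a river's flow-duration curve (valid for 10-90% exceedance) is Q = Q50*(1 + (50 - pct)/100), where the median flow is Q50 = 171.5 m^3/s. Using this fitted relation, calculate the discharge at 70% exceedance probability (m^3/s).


Q = 171.5 * (1 + (50 - 70)/100) = 137.2000 m^3/s


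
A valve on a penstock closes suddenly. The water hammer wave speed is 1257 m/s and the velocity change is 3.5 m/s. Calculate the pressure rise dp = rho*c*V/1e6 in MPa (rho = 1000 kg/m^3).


dp = 1000 * 1257 * 3.5 / 1e6 = 4.3995 MPa


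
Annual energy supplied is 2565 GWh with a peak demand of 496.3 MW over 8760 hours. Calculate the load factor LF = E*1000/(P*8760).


LF = 2565 * 1000 / (496.3 * 8760) = 0.5900


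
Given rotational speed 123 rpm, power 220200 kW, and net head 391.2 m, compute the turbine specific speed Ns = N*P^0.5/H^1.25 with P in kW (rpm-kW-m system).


Ns = 123 * 220200^0.5 / 391.2^1.25 = 33.1753


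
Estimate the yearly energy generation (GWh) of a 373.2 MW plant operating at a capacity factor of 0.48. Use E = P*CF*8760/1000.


E = 373.2 * 0.48 * 8760 / 1000 = 1569.2314 GWh


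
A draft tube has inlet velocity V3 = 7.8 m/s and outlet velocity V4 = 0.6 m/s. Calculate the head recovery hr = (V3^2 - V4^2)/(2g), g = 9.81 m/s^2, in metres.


hr = (7.8^2 - 0.6^2) / (2*9.81) = 3.0826 m


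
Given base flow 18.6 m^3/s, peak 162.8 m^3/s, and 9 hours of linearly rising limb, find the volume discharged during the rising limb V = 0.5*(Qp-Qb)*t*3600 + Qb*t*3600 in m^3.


V = 0.5*(162.8 - 18.6)*9*3600 + 18.6*9*3600 = 2.9387e+06 m^3


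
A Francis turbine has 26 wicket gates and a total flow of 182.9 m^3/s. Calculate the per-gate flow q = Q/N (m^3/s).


q = 182.9 / 26 = 7.0346 m^3/s


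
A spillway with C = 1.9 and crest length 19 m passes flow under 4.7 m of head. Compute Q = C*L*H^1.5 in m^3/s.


Q = 1.9 * 19 * 4.7^1.5 = 367.8358 m^3/s


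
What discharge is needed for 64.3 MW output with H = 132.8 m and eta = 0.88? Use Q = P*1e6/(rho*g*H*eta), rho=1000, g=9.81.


Q = 64.3 * 1e6 / (1000 * 9.81 * 132.8 * 0.88) = 56.0869 m^3/s


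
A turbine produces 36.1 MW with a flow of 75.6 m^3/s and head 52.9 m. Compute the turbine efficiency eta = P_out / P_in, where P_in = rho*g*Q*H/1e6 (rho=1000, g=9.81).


P_in = 1000 * 9.81 * 75.6 * 52.9 / 1e6 = 39.2325 MW
eta = 36.1 / 39.2325 = 0.9202


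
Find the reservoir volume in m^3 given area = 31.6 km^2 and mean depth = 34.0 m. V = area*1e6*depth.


V = 31.6 * 1e6 * 34.0 = 1.0744e+09 m^3


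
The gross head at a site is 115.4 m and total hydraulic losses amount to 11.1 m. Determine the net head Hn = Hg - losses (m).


Hn = 115.4 - 11.1 = 104.3000 m


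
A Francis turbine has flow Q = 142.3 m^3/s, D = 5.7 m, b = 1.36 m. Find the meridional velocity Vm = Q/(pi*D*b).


Vm = 142.3 / (pi * 5.7 * 1.36) = 5.8431 m/s


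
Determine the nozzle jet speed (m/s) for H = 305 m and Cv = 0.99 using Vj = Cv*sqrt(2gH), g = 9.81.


Vj = 0.99 * sqrt(2*9.81*305) = 76.5834 m/s


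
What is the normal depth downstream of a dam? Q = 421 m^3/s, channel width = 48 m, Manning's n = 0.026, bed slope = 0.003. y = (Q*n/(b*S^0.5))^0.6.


y = (421 * 0.026 / (48 * 0.003^0.5))^0.6 = 2.3533 m


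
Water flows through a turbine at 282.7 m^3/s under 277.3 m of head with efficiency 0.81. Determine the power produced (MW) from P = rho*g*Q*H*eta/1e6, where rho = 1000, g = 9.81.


P = 1000 * 9.81 * 282.7 * 277.3 * 0.81 / 1e6 = 622.9163 MW


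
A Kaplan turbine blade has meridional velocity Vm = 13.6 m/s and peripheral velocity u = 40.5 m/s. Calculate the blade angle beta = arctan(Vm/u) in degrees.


beta = arctan(13.6 / 40.5) = 18.5622 degrees


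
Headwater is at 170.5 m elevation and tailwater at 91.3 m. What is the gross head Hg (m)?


Hg = 170.5 - 91.3 = 79.2000 m


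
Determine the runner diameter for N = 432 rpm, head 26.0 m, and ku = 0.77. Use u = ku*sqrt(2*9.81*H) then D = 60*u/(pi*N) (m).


u = 0.77 * sqrt(2*9.81*26.0) = 17.3911 m/s
D = 60 * 17.3911 / (pi * 432) = 0.7689 m


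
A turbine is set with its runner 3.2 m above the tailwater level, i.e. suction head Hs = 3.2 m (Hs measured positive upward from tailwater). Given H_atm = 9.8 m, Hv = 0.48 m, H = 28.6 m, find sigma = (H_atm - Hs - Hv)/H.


sigma = (9.8 - 3.2 - 0.48) / 28.6 = 0.2140


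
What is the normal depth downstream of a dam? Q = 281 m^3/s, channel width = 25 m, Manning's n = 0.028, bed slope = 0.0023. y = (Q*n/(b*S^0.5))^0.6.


y = (281 * 0.028 / (25 * 0.0023^0.5))^0.6 = 3.0920 m


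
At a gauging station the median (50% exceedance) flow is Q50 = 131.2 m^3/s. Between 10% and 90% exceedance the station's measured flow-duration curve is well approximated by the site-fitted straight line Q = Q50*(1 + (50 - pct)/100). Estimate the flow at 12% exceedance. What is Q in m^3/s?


Q = 131.2 * (1 + (50 - 12)/100) = 181.0560 m^3/s


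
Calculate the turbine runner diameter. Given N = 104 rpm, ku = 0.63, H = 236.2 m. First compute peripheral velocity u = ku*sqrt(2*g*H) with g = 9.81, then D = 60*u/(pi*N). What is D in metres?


u = 0.63 * sqrt(2*9.81*236.2) = 42.8874 m/s
D = 60 * 42.8874 / (pi * 104) = 7.8759 m


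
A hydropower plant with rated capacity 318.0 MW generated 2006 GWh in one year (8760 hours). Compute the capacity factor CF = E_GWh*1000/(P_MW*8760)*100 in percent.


CF = 2006 * 1000 / (318.0 * 8760) * 100 = 72.0111 %


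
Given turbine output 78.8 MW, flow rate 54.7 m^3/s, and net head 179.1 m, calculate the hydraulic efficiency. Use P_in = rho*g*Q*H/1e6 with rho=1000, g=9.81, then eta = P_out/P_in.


P_in = 1000 * 9.81 * 54.7 * 179.1 / 1e6 = 96.1063 MW
eta = 78.8 / 96.1063 = 0.8199


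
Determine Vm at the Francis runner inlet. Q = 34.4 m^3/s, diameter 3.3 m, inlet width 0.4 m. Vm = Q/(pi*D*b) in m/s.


Vm = 34.4 / (pi * 3.3 * 0.4) = 8.2953 m/s


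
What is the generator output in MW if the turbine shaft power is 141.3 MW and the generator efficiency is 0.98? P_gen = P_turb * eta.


P_gen = 141.3 * 0.98 = 138.4740 MW


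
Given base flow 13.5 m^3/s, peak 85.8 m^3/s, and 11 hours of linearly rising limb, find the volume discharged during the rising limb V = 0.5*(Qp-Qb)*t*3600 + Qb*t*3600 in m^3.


V = 0.5*(85.8 - 13.5)*11*3600 + 13.5*11*3600 = 1.9661e+06 m^3


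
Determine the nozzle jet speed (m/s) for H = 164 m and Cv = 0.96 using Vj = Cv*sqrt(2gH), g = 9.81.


Vj = 0.96 * sqrt(2*9.81*164) = 54.4556 m/s


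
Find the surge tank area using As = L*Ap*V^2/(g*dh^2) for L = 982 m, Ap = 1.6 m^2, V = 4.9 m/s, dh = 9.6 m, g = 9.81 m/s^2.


As = 982 * 1.6 * 4.9^2 / (9.81 * 9.6^2) = 41.7265 m^2


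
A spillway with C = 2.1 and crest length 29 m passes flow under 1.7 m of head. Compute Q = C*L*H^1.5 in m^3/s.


Q = 2.1 * 29 * 1.7^1.5 = 134.9866 m^3/s


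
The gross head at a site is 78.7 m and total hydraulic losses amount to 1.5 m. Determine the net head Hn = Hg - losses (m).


Hn = 78.7 - 1.5 = 77.2000 m


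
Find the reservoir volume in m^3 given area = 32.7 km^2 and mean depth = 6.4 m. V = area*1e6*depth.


V = 32.7 * 1e6 * 6.4 = 2.0928e+08 m^3


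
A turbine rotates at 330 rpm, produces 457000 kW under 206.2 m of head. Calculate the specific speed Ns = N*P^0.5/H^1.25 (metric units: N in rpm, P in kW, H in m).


Ns = 330 * 457000^0.5 / 206.2^1.25 = 285.5034


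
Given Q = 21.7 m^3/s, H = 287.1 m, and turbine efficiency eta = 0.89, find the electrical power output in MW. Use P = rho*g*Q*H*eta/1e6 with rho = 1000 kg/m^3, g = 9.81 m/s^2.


P = 1000 * 9.81 * 21.7 * 287.1 * 0.89 / 1e6 = 54.3941 MW


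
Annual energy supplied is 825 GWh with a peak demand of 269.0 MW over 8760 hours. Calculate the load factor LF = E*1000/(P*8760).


LF = 825 * 1000 / (269.0 * 8760) = 0.3501


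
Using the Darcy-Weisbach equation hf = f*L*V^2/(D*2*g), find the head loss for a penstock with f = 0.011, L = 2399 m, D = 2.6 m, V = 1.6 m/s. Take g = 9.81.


hf = 0.011 * 2399 * 1.6^2 / (2.6 * 2 * 9.81) = 1.3243 m


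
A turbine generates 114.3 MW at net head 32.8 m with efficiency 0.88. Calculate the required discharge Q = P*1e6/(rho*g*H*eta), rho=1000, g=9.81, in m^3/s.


Q = 114.3 * 1e6 / (1000 * 9.81 * 32.8 * 0.88) = 403.6646 m^3/s


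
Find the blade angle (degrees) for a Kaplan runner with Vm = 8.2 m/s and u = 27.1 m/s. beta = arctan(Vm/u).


beta = arctan(8.2 / 27.1) = 16.8349 degrees


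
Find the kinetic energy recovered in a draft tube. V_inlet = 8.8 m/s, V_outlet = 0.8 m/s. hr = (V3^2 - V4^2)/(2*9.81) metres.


hr = (8.8^2 - 0.8^2) / (2*9.81) = 3.9144 m


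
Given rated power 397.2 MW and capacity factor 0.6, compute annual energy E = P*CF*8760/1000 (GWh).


E = 397.2 * 0.6 * 8760 / 1000 = 2087.6832 GWh


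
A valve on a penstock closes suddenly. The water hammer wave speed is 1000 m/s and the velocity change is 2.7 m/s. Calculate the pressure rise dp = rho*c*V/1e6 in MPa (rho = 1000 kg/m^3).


dp = 1000 * 1000 * 2.7 / 1e6 = 2.7000 MPa


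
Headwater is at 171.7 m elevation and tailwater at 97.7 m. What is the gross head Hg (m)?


Hg = 171.7 - 97.7 = 74.0000 m


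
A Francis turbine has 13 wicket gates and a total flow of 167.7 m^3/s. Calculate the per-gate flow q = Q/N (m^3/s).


q = 167.7 / 13 = 12.9000 m^3/s


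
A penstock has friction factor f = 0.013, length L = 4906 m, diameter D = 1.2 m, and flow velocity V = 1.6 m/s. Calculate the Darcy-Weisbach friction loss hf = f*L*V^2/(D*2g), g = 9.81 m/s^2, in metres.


hf = 0.013 * 4906 * 1.6^2 / (1.2 * 2 * 9.81) = 6.9347 m


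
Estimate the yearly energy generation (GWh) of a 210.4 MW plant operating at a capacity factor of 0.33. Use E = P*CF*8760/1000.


E = 210.4 * 0.33 * 8760 / 1000 = 608.2243 GWh


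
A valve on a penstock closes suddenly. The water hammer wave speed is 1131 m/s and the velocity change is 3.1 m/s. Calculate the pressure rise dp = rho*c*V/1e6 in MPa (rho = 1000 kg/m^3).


dp = 1000 * 1131 * 3.1 / 1e6 = 3.5061 MPa


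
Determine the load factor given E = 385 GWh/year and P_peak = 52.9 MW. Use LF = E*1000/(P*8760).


LF = 385 * 1000 / (52.9 * 8760) = 0.8308


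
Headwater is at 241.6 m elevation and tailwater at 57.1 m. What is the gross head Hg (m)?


Hg = 241.6 - 57.1 = 184.5000 m


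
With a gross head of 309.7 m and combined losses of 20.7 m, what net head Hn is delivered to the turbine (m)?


Hn = 309.7 - 20.7 = 289.0000 m


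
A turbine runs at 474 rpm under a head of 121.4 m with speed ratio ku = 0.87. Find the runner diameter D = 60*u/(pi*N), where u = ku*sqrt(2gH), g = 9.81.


u = 0.87 * sqrt(2*9.81*121.4) = 42.4598 m/s
D = 60 * 42.4598 / (pi * 474) = 1.7108 m


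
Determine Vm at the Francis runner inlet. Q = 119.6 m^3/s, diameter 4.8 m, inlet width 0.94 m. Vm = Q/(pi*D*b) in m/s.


Vm = 119.6 / (pi * 4.8 * 0.94) = 8.4375 m/s


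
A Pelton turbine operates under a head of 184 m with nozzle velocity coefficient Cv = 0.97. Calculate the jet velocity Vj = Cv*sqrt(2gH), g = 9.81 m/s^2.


Vj = 0.97 * sqrt(2*9.81*184) = 58.2814 m/s


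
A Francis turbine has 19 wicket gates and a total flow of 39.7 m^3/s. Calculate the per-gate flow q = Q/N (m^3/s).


q = 39.7 / 19 = 2.0895 m^3/s


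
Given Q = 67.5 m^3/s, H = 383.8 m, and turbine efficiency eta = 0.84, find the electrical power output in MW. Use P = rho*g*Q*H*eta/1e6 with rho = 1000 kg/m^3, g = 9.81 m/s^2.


P = 1000 * 9.81 * 67.5 * 383.8 * 0.84 / 1e6 = 213.4799 MW


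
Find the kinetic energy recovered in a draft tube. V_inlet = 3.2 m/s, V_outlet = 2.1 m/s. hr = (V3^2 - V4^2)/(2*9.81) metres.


hr = (3.2^2 - 2.1^2) / (2*9.81) = 0.2971 m


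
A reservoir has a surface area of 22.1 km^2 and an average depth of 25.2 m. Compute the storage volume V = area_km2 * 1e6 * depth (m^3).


V = 22.1 * 1e6 * 25.2 = 5.5692e+08 m^3


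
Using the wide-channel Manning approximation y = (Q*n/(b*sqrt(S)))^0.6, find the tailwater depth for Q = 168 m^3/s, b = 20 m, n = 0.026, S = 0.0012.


y = (168 * 0.026 / (20 * 0.0012^0.5))^0.6 = 3.0185 m


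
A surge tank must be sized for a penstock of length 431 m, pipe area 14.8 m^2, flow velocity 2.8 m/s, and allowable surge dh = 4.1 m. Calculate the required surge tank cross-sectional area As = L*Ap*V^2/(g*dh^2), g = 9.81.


As = 431 * 14.8 * 2.8^2 / (9.81 * 4.1^2) = 303.2622 m^2


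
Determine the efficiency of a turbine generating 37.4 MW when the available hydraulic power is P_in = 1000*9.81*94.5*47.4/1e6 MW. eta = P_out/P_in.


P_in = 1000 * 9.81 * 94.5 * 47.4 / 1e6 = 43.9419 MW
eta = 37.4 / 43.9419 = 0.8511


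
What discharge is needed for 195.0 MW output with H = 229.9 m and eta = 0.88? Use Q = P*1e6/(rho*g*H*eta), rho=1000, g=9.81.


Q = 195.0 * 1e6 / (1000 * 9.81 * 229.9 * 0.88) = 98.2526 m^3/s


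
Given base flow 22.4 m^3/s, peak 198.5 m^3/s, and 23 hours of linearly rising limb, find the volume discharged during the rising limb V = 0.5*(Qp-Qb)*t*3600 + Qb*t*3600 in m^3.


V = 0.5*(198.5 - 22.4)*23*3600 + 22.4*23*3600 = 9.1453e+06 m^3


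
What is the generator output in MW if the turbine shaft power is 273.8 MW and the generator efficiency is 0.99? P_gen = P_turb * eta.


P_gen = 273.8 * 0.99 = 271.0620 MW


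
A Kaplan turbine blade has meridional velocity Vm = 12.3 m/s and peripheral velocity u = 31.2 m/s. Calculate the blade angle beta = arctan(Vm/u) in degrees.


beta = arctan(12.3 / 31.2) = 21.5159 degrees


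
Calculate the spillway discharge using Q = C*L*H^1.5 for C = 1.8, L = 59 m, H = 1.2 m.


Q = 1.8 * 59 * 1.2^1.5 = 139.6035 m^3/s


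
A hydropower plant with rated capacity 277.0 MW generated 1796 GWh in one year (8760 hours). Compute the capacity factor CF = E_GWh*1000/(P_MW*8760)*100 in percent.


CF = 1796 * 1000 / (277.0 * 8760) * 100 = 74.0155 %


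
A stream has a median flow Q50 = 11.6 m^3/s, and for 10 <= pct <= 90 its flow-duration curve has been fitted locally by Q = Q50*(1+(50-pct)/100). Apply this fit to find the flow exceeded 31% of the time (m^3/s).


Q = 11.6 * (1 + (50 - 31)/100) = 13.8040 m^3/s


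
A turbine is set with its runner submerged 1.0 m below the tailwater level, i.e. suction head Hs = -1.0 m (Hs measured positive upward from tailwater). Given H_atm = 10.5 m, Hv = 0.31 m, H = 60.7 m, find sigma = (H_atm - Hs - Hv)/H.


sigma = (10.5 - (-1.0) - 0.31) / 60.7 = 0.1843


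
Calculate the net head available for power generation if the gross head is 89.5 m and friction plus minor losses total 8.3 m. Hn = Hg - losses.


Hn = 89.5 - 8.3 = 81.2000 m


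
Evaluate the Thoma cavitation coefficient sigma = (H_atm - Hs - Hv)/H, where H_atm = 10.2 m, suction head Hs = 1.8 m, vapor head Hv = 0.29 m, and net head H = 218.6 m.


sigma = (10.2 - 1.8 - 0.29) / 218.6 = 0.0371


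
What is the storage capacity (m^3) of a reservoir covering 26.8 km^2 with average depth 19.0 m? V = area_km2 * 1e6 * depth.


V = 26.8 * 1e6 * 19.0 = 5.0920e+08 m^3


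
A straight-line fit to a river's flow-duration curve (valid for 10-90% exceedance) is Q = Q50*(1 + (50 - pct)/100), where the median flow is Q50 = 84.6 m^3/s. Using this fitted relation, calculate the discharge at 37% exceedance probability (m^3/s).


Q = 84.6 * (1 + (50 - 37)/100) = 95.5980 m^3/s


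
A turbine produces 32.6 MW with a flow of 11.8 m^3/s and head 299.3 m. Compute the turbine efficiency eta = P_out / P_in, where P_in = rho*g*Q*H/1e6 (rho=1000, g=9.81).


P_in = 1000 * 9.81 * 11.8 * 299.3 / 1e6 = 34.6464 MW
eta = 32.6 / 34.6464 = 0.9409


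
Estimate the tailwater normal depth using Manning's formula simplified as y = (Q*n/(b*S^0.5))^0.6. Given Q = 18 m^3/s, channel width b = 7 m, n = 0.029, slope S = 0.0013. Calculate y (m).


y = (18 * 0.029 / (7 * 0.0013^0.5))^0.6 = 1.5465 m


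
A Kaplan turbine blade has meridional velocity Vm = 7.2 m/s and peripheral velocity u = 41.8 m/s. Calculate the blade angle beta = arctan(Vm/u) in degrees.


beta = arctan(7.2 / 41.8) = 9.7732 degrees


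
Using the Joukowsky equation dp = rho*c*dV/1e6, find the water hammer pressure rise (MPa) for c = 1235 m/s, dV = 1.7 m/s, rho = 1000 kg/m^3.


dp = 1000 * 1235 * 1.7 / 1e6 = 2.0995 MPa


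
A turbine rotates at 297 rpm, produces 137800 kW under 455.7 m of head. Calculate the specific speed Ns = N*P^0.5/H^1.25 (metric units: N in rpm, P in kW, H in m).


Ns = 297 * 137800^0.5 / 455.7^1.25 = 52.3639


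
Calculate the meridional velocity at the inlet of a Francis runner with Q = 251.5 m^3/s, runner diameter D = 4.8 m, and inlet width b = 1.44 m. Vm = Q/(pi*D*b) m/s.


Vm = 251.5 / (pi * 4.8 * 1.44) = 11.5820 m/s


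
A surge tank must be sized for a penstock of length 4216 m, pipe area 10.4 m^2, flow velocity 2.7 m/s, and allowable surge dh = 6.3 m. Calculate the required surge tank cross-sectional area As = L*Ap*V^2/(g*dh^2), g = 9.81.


As = 4216 * 10.4 * 2.7^2 / (9.81 * 6.3^2) = 820.9399 m^2
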